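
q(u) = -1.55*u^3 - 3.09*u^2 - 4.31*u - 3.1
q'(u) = -4.65*u^2 - 6.18*u - 4.31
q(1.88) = -32.42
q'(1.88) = -32.36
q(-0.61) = -1.27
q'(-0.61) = -2.27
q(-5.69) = 206.92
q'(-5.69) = -119.69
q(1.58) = -23.74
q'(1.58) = -25.68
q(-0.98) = -0.38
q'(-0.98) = -2.72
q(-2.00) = 5.56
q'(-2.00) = -10.55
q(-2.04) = 5.99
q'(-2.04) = -11.05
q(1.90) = -33.08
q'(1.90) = -32.84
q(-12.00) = 2282.06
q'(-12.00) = -599.75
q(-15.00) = 4597.55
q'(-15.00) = -957.86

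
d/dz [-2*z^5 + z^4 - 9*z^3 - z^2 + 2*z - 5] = -10*z^4 + 4*z^3 - 27*z^2 - 2*z + 2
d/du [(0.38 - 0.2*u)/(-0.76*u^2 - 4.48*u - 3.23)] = (-0.152*u^2 + 0.5776*u + 2.3484)/(0.5776*u^4 + 6.8096*u^3 + 24.98*u^2 + 28.9408*u + 10.4329)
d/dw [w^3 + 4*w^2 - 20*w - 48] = 3*w^2 + 8*w - 20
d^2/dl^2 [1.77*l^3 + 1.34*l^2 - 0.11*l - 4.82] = 10.62*l + 2.68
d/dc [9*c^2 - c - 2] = 18*c - 1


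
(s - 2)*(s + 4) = s^2 + 2*s - 8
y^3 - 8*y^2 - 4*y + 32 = (y - 8)*(y - 2)*(y + 2)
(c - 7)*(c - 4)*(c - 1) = c^3 - 12*c^2 + 39*c - 28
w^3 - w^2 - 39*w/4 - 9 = (w - 4)*(w + 3/2)^2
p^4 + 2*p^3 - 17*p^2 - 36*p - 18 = (p + 1)^2*(p - 3*sqrt(2))*(p + 3*sqrt(2))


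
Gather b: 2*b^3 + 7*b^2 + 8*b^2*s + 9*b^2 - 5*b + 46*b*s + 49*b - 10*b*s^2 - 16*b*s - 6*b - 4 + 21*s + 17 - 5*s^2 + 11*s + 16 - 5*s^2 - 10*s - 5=2*b^3 + b^2*(8*s + 16) + b*(-10*s^2 + 30*s + 38) - 10*s^2 + 22*s + 24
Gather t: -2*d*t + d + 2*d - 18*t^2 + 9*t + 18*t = 3*d - 18*t^2 + t*(27 - 2*d)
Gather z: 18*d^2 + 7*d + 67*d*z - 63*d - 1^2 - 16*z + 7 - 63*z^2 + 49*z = 18*d^2 - 56*d - 63*z^2 + z*(67*d + 33) + 6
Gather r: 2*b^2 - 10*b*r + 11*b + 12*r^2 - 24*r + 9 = 2*b^2 + 11*b + 12*r^2 + r*(-10*b - 24) + 9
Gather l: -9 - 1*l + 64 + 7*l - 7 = 6*l + 48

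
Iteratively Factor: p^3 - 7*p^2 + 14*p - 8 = (p - 1)*(p^2 - 6*p + 8) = (p - 4)*(p - 1)*(p - 2)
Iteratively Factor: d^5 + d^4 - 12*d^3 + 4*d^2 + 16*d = (d)*(d^4 + d^3 - 12*d^2 + 4*d + 16) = d*(d - 2)*(d^3 + 3*d^2 - 6*d - 8) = d*(d - 2)*(d + 4)*(d^2 - d - 2) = d*(d - 2)^2*(d + 4)*(d + 1)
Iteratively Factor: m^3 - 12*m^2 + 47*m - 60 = (m - 3)*(m^2 - 9*m + 20) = (m - 5)*(m - 3)*(m - 4)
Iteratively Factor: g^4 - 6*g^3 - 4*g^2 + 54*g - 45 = (g + 3)*(g^3 - 9*g^2 + 23*g - 15) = (g - 5)*(g + 3)*(g^2 - 4*g + 3) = (g - 5)*(g - 1)*(g + 3)*(g - 3)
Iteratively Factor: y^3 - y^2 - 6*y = (y - 3)*(y^2 + 2*y) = (y - 3)*(y + 2)*(y)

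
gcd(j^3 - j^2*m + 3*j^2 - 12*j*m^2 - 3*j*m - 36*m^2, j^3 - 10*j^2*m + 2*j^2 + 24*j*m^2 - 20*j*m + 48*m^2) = j - 4*m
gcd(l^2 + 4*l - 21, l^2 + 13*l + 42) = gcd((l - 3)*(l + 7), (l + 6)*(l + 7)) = l + 7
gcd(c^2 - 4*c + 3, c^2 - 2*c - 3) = c - 3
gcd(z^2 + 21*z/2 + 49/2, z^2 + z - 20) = 1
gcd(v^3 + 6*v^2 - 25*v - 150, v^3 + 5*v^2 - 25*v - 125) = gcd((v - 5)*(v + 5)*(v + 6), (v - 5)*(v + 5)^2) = v^2 - 25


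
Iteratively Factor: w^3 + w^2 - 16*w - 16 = (w - 4)*(w^2 + 5*w + 4) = (w - 4)*(w + 4)*(w + 1)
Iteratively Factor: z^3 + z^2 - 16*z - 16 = (z + 4)*(z^2 - 3*z - 4) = (z - 4)*(z + 4)*(z + 1)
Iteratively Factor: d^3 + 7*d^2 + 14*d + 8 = (d + 2)*(d^2 + 5*d + 4) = (d + 1)*(d + 2)*(d + 4)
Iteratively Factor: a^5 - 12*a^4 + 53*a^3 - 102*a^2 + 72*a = (a - 3)*(a^4 - 9*a^3 + 26*a^2 - 24*a) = (a - 3)*(a - 2)*(a^3 - 7*a^2 + 12*a) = (a - 4)*(a - 3)*(a - 2)*(a^2 - 3*a) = a*(a - 4)*(a - 3)*(a - 2)*(a - 3)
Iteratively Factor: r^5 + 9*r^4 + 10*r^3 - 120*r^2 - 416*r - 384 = (r + 2)*(r^4 + 7*r^3 - 4*r^2 - 112*r - 192) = (r - 4)*(r + 2)*(r^3 + 11*r^2 + 40*r + 48) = (r - 4)*(r + 2)*(r + 4)*(r^2 + 7*r + 12) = (r - 4)*(r + 2)*(r + 4)^2*(r + 3)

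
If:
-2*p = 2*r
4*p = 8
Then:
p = 2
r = -2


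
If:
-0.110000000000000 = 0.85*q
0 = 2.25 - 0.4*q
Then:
No Solution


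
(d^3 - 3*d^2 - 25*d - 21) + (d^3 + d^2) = 2*d^3 - 2*d^2 - 25*d - 21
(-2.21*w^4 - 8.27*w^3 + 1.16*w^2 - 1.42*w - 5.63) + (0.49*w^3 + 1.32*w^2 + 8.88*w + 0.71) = -2.21*w^4 - 7.78*w^3 + 2.48*w^2 + 7.46*w - 4.92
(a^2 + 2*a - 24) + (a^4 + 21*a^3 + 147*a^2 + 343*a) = a^4 + 21*a^3 + 148*a^2 + 345*a - 24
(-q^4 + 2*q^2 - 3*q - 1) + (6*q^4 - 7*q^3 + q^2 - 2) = 5*q^4 - 7*q^3 + 3*q^2 - 3*q - 3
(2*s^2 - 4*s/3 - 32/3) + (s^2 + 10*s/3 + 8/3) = 3*s^2 + 2*s - 8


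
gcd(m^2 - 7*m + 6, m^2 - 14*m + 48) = m - 6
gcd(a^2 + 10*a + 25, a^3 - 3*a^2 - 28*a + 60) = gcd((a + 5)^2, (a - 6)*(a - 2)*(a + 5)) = a + 5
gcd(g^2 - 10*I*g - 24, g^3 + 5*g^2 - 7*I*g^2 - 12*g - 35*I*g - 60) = g - 4*I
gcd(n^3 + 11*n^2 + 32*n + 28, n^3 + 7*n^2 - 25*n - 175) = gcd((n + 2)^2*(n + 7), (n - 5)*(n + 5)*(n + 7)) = n + 7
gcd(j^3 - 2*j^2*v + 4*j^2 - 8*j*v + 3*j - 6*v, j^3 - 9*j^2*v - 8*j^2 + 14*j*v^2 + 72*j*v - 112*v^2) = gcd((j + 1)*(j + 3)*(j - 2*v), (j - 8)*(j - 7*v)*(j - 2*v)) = -j + 2*v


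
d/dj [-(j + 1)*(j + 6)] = -2*j - 7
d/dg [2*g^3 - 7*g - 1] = 6*g^2 - 7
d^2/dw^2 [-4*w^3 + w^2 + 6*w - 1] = 2 - 24*w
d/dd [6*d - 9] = 6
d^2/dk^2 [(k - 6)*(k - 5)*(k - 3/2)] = 6*k - 25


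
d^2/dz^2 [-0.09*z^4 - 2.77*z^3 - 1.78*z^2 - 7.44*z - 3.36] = -1.08*z^2 - 16.62*z - 3.56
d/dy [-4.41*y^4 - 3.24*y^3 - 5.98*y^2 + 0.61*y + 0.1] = -17.64*y^3 - 9.72*y^2 - 11.96*y + 0.61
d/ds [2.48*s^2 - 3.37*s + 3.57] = 4.96*s - 3.37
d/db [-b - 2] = -1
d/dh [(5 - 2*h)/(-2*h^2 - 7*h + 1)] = (-4*h^2 + 20*h + 33)/(4*h^4 + 28*h^3 + 45*h^2 - 14*h + 1)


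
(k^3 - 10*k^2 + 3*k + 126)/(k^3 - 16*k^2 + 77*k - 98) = (k^2 - 3*k - 18)/(k^2 - 9*k + 14)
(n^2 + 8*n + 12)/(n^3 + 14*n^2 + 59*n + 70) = (n + 6)/(n^2 + 12*n + 35)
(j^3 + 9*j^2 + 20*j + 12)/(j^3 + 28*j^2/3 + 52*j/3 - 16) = 3*(j^2 + 3*j + 2)/(3*j^2 + 10*j - 8)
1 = 1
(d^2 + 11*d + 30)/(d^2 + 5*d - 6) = (d + 5)/(d - 1)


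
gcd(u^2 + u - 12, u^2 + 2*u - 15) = u - 3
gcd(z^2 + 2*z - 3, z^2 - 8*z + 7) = z - 1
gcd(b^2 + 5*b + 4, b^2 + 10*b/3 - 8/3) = b + 4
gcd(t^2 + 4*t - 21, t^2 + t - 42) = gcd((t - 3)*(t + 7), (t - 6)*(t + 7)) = t + 7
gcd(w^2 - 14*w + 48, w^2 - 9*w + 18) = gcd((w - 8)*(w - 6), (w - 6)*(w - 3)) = w - 6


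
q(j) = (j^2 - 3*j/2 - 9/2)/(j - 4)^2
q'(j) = (2*j - 3/2)/(j - 4)^2 - 2*(j^2 - 3*j/2 - 9/2)/(j - 4)^3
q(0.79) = -0.49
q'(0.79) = -0.30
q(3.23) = 1.83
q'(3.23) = 13.13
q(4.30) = 83.78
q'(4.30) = -479.63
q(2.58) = -0.85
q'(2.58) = 0.62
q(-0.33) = -0.21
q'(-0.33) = -0.21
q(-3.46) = 0.23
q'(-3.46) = -0.09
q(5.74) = 6.55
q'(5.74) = -4.23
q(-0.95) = -0.09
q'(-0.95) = -0.17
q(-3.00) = 0.18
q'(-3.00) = -0.10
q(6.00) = 5.62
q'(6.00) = -3.00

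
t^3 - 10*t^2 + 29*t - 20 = (t - 5)*(t - 4)*(t - 1)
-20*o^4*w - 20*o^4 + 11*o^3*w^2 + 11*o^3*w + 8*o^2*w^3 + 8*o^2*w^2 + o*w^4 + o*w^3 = (-o + w)*(4*o + w)*(5*o + w)*(o*w + o)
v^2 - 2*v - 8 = (v - 4)*(v + 2)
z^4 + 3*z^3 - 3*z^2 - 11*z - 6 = (z - 2)*(z + 1)^2*(z + 3)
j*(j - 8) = j^2 - 8*j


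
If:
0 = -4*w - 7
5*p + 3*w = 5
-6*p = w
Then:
No Solution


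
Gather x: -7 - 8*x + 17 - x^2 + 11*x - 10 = -x^2 + 3*x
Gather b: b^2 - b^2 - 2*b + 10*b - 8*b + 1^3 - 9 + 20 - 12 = 0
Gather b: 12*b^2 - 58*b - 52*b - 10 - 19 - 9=12*b^2 - 110*b - 38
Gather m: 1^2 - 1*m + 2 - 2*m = 3 - 3*m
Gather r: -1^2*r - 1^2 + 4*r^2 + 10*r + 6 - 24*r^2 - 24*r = -20*r^2 - 15*r + 5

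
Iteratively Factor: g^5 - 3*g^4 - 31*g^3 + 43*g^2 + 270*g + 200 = (g + 1)*(g^4 - 4*g^3 - 27*g^2 + 70*g + 200) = (g + 1)*(g + 4)*(g^3 - 8*g^2 + 5*g + 50) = (g + 1)*(g + 2)*(g + 4)*(g^2 - 10*g + 25) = (g - 5)*(g + 1)*(g + 2)*(g + 4)*(g - 5)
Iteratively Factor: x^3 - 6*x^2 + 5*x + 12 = (x - 4)*(x^2 - 2*x - 3) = (x - 4)*(x - 3)*(x + 1)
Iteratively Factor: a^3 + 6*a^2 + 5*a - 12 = (a + 3)*(a^2 + 3*a - 4) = (a + 3)*(a + 4)*(a - 1)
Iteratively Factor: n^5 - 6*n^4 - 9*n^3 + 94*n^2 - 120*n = (n - 2)*(n^4 - 4*n^3 - 17*n^2 + 60*n) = (n - 3)*(n - 2)*(n^3 - n^2 - 20*n) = (n - 3)*(n - 2)*(n + 4)*(n^2 - 5*n) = n*(n - 3)*(n - 2)*(n + 4)*(n - 5)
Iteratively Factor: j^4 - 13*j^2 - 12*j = (j + 3)*(j^3 - 3*j^2 - 4*j) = j*(j + 3)*(j^2 - 3*j - 4) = j*(j - 4)*(j + 3)*(j + 1)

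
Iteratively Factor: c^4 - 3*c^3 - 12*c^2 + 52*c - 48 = (c + 4)*(c^3 - 7*c^2 + 16*c - 12) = (c - 2)*(c + 4)*(c^2 - 5*c + 6) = (c - 2)^2*(c + 4)*(c - 3)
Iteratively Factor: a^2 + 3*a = (a + 3)*(a)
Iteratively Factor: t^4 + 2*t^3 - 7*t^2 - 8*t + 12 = (t + 2)*(t^3 - 7*t + 6) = (t - 1)*(t + 2)*(t^2 + t - 6) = (t - 1)*(t + 2)*(t + 3)*(t - 2)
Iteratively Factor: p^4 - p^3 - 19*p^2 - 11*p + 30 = (p - 1)*(p^3 - 19*p - 30) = (p - 1)*(p + 3)*(p^2 - 3*p - 10) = (p - 1)*(p + 2)*(p + 3)*(p - 5)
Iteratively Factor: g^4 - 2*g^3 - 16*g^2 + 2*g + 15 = (g + 1)*(g^3 - 3*g^2 - 13*g + 15) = (g - 1)*(g + 1)*(g^2 - 2*g - 15) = (g - 1)*(g + 1)*(g + 3)*(g - 5)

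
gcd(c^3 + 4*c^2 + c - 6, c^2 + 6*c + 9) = c + 3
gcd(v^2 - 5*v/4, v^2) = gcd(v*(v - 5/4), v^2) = v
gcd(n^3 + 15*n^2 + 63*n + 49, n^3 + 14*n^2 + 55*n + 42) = n^2 + 8*n + 7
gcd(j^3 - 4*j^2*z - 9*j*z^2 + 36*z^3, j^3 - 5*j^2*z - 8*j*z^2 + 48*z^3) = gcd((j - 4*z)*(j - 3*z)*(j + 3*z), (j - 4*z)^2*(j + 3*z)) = -j^2 + j*z + 12*z^2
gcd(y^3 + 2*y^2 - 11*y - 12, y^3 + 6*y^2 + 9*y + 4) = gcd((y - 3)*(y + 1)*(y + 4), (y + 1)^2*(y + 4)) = y^2 + 5*y + 4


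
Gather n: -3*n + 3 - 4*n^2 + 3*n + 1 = 4 - 4*n^2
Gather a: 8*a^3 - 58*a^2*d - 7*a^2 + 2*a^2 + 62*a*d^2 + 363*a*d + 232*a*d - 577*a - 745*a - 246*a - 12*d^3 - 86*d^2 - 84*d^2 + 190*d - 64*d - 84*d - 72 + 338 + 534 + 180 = 8*a^3 + a^2*(-58*d - 5) + a*(62*d^2 + 595*d - 1568) - 12*d^3 - 170*d^2 + 42*d + 980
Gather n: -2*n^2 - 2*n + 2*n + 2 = 2 - 2*n^2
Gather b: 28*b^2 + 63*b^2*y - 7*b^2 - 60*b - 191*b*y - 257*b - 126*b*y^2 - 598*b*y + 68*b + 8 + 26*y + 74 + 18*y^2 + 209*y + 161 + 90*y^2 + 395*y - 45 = b^2*(63*y + 21) + b*(-126*y^2 - 789*y - 249) + 108*y^2 + 630*y + 198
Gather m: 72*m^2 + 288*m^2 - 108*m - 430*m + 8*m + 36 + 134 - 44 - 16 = 360*m^2 - 530*m + 110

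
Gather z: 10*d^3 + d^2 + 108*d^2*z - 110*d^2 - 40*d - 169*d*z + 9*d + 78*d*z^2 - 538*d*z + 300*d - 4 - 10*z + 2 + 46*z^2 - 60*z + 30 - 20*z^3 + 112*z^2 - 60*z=10*d^3 - 109*d^2 + 269*d - 20*z^3 + z^2*(78*d + 158) + z*(108*d^2 - 707*d - 130) + 28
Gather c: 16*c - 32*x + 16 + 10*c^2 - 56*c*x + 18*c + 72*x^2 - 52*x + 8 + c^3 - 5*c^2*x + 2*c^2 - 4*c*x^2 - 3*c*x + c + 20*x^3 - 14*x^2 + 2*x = c^3 + c^2*(12 - 5*x) + c*(-4*x^2 - 59*x + 35) + 20*x^3 + 58*x^2 - 82*x + 24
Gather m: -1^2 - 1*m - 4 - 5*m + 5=-6*m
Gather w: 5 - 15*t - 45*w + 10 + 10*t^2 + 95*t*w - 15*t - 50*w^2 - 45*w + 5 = 10*t^2 - 30*t - 50*w^2 + w*(95*t - 90) + 20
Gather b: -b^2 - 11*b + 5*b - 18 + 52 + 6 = -b^2 - 6*b + 40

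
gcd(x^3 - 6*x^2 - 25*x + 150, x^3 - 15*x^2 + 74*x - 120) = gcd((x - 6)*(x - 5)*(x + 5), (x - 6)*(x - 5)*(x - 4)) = x^2 - 11*x + 30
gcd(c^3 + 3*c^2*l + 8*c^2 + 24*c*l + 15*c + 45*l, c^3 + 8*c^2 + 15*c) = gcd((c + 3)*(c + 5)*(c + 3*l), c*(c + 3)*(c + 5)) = c^2 + 8*c + 15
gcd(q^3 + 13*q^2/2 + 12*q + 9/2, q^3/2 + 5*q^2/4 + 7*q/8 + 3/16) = q + 1/2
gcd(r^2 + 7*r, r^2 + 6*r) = r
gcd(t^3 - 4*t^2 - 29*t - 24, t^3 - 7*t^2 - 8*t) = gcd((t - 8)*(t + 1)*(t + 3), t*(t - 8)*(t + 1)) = t^2 - 7*t - 8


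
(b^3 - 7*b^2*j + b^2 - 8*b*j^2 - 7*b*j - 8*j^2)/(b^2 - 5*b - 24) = (-b^3 + 7*b^2*j - b^2 + 8*b*j^2 + 7*b*j + 8*j^2)/(-b^2 + 5*b + 24)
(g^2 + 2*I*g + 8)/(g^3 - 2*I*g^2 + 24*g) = (g - 2*I)/(g*(g - 6*I))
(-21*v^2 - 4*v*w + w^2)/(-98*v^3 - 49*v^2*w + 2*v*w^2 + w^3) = (3*v + w)/(14*v^2 + 9*v*w + w^2)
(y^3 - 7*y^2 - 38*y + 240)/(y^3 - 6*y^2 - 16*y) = (y^2 + y - 30)/(y*(y + 2))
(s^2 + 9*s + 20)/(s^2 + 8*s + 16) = (s + 5)/(s + 4)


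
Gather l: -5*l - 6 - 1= -5*l - 7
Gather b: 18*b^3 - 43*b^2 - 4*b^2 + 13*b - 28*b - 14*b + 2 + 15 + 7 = 18*b^3 - 47*b^2 - 29*b + 24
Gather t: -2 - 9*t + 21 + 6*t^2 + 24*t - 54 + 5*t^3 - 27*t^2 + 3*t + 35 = 5*t^3 - 21*t^2 + 18*t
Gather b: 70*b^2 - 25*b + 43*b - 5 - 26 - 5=70*b^2 + 18*b - 36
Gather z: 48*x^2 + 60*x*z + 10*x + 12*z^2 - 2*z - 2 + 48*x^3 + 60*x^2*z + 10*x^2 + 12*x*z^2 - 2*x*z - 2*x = 48*x^3 + 58*x^2 + 8*x + z^2*(12*x + 12) + z*(60*x^2 + 58*x - 2) - 2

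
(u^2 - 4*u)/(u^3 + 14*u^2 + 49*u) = (u - 4)/(u^2 + 14*u + 49)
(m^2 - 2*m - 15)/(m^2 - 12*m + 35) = (m + 3)/(m - 7)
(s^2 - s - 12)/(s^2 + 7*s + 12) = (s - 4)/(s + 4)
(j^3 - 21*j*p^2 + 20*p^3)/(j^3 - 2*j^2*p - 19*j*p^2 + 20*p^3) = (-j^2 - j*p + 20*p^2)/(-j^2 + j*p + 20*p^2)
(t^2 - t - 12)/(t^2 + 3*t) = (t - 4)/t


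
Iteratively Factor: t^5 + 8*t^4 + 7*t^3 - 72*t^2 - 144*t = (t)*(t^4 + 8*t^3 + 7*t^2 - 72*t - 144) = t*(t + 4)*(t^3 + 4*t^2 - 9*t - 36) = t*(t - 3)*(t + 4)*(t^2 + 7*t + 12) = t*(t - 3)*(t + 4)^2*(t + 3)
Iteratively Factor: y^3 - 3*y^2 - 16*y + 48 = (y - 3)*(y^2 - 16) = (y - 4)*(y - 3)*(y + 4)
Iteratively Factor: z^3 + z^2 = (z + 1)*(z^2) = z*(z + 1)*(z)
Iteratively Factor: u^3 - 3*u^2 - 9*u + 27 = (u - 3)*(u^2 - 9) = (u - 3)*(u + 3)*(u - 3)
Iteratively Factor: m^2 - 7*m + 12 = (m - 4)*(m - 3)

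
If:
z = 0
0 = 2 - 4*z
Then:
No Solution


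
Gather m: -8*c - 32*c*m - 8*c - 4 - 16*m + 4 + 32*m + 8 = -16*c + m*(16 - 32*c) + 8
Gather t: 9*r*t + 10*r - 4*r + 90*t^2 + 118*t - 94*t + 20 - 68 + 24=6*r + 90*t^2 + t*(9*r + 24) - 24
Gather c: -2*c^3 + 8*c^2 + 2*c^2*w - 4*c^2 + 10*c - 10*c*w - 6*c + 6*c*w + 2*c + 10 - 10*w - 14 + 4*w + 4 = -2*c^3 + c^2*(2*w + 4) + c*(6 - 4*w) - 6*w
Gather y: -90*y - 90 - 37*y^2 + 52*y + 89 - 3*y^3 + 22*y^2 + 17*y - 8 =-3*y^3 - 15*y^2 - 21*y - 9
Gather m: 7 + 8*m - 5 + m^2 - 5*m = m^2 + 3*m + 2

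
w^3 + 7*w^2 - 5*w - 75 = (w - 3)*(w + 5)^2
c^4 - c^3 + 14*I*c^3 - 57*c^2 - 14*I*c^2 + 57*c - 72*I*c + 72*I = (c - 1)*(c + 3*I)^2*(c + 8*I)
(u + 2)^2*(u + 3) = u^3 + 7*u^2 + 16*u + 12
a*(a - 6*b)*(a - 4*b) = a^3 - 10*a^2*b + 24*a*b^2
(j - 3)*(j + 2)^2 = j^3 + j^2 - 8*j - 12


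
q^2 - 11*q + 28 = (q - 7)*(q - 4)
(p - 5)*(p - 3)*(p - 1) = p^3 - 9*p^2 + 23*p - 15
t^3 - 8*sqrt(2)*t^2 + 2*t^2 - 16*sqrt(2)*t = t*(t + 2)*(t - 8*sqrt(2))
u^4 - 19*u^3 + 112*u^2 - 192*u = u*(u - 8)^2*(u - 3)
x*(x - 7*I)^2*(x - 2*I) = x^4 - 16*I*x^3 - 77*x^2 + 98*I*x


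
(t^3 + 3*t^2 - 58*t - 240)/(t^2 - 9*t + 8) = (t^2 + 11*t + 30)/(t - 1)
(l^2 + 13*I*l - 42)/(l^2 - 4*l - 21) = (-l^2 - 13*I*l + 42)/(-l^2 + 4*l + 21)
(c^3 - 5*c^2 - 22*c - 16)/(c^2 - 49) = (c^3 - 5*c^2 - 22*c - 16)/(c^2 - 49)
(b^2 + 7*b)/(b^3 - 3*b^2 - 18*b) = (b + 7)/(b^2 - 3*b - 18)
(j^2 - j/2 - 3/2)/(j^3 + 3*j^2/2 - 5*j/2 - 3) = 1/(j + 2)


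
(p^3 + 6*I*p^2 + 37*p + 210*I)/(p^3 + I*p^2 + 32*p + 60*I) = (p + 7*I)/(p + 2*I)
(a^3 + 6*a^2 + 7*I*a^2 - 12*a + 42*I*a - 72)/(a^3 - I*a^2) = (a^3 + a^2*(6 + 7*I) + 6*a*(-2 + 7*I) - 72)/(a^2*(a - I))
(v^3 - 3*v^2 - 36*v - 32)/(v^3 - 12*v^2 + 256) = (v + 1)/(v - 8)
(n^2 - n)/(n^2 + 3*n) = (n - 1)/(n + 3)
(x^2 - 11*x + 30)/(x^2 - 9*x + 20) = (x - 6)/(x - 4)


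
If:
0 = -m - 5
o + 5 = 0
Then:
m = -5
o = -5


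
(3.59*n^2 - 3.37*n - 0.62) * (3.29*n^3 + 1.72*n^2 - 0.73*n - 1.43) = 11.8111*n^5 - 4.9125*n^4 - 10.4569*n^3 - 3.74*n^2 + 5.2717*n + 0.8866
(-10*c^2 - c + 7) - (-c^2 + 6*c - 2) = -9*c^2 - 7*c + 9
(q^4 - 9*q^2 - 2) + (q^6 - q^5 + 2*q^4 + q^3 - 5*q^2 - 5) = q^6 - q^5 + 3*q^4 + q^3 - 14*q^2 - 7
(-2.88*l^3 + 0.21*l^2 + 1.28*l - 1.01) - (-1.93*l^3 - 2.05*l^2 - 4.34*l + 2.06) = -0.95*l^3 + 2.26*l^2 + 5.62*l - 3.07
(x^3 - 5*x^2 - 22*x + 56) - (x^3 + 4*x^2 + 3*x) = -9*x^2 - 25*x + 56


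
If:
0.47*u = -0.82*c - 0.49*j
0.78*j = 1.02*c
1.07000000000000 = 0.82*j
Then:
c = 1.00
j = 1.30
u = -3.10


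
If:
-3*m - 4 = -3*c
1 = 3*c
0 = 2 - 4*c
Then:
No Solution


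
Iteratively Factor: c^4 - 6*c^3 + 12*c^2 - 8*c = (c - 2)*(c^3 - 4*c^2 + 4*c) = c*(c - 2)*(c^2 - 4*c + 4) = c*(c - 2)^2*(c - 2)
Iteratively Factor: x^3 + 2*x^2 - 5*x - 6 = (x + 1)*(x^2 + x - 6) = (x + 1)*(x + 3)*(x - 2)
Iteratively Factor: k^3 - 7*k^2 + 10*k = (k)*(k^2 - 7*k + 10) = k*(k - 2)*(k - 5)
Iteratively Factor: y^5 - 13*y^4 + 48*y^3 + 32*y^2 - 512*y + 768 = (y - 4)*(y^4 - 9*y^3 + 12*y^2 + 80*y - 192) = (y - 4)^2*(y^3 - 5*y^2 - 8*y + 48) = (y - 4)^2*(y + 3)*(y^2 - 8*y + 16) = (y - 4)^3*(y + 3)*(y - 4)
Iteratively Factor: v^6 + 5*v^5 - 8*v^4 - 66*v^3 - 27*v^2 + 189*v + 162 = (v + 3)*(v^5 + 2*v^4 - 14*v^3 - 24*v^2 + 45*v + 54) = (v - 2)*(v + 3)*(v^4 + 4*v^3 - 6*v^2 - 36*v - 27) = (v - 2)*(v + 3)^2*(v^3 + v^2 - 9*v - 9) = (v - 3)*(v - 2)*(v + 3)^2*(v^2 + 4*v + 3) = (v - 3)*(v - 2)*(v + 1)*(v + 3)^2*(v + 3)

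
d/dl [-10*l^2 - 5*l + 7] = -20*l - 5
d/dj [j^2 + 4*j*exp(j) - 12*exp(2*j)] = 4*j*exp(j) + 2*j - 24*exp(2*j) + 4*exp(j)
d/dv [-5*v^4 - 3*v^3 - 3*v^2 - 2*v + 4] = -20*v^3 - 9*v^2 - 6*v - 2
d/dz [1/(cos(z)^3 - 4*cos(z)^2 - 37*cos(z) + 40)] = (3*cos(z)^2 - 8*cos(z) - 37)*sin(z)/(cos(z)^3 - 4*cos(z)^2 - 37*cos(z) + 40)^2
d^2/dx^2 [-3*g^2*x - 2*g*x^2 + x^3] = -4*g + 6*x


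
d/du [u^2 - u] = 2*u - 1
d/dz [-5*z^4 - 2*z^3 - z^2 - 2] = 2*z*(-10*z^2 - 3*z - 1)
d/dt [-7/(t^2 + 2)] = 14*t/(t^2 + 2)^2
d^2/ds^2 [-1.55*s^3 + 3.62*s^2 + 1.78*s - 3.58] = 7.24 - 9.3*s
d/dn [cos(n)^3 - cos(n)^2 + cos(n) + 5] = (-3*cos(n)^2 + 2*cos(n) - 1)*sin(n)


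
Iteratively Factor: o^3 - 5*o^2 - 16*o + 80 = (o + 4)*(o^2 - 9*o + 20) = (o - 4)*(o + 4)*(o - 5)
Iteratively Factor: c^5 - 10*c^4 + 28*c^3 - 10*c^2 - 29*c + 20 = (c - 5)*(c^4 - 5*c^3 + 3*c^2 + 5*c - 4) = (c - 5)*(c - 1)*(c^3 - 4*c^2 - c + 4) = (c - 5)*(c - 1)^2*(c^2 - 3*c - 4) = (c - 5)*(c - 1)^2*(c + 1)*(c - 4)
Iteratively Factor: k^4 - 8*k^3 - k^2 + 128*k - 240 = (k + 4)*(k^3 - 12*k^2 + 47*k - 60) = (k - 5)*(k + 4)*(k^2 - 7*k + 12) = (k - 5)*(k - 4)*(k + 4)*(k - 3)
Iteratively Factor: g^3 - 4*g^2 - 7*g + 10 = (g + 2)*(g^2 - 6*g + 5) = (g - 5)*(g + 2)*(g - 1)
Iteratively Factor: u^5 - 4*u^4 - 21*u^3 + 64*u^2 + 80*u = (u)*(u^4 - 4*u^3 - 21*u^2 + 64*u + 80) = u*(u + 1)*(u^3 - 5*u^2 - 16*u + 80) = u*(u - 4)*(u + 1)*(u^2 - u - 20) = u*(u - 4)*(u + 1)*(u + 4)*(u - 5)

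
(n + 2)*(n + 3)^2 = n^3 + 8*n^2 + 21*n + 18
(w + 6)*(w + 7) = w^2 + 13*w + 42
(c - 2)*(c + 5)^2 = c^3 + 8*c^2 + 5*c - 50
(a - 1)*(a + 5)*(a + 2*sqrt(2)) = a^3 + 2*sqrt(2)*a^2 + 4*a^2 - 5*a + 8*sqrt(2)*a - 10*sqrt(2)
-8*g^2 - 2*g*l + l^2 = (-4*g + l)*(2*g + l)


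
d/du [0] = 0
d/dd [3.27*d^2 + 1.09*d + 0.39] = 6.54*d + 1.09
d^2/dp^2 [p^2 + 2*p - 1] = 2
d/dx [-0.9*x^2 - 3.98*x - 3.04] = -1.8*x - 3.98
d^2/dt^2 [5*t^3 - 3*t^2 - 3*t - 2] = 30*t - 6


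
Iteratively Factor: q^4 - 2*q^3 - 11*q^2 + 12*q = (q + 3)*(q^3 - 5*q^2 + 4*q) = q*(q + 3)*(q^2 - 5*q + 4) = q*(q - 4)*(q + 3)*(q - 1)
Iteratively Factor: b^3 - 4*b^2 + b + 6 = (b + 1)*(b^2 - 5*b + 6) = (b - 2)*(b + 1)*(b - 3)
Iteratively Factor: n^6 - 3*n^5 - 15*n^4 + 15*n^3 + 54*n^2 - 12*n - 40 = (n + 2)*(n^5 - 5*n^4 - 5*n^3 + 25*n^2 + 4*n - 20) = (n + 1)*(n + 2)*(n^4 - 6*n^3 + n^2 + 24*n - 20) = (n + 1)*(n + 2)^2*(n^3 - 8*n^2 + 17*n - 10) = (n - 1)*(n + 1)*(n + 2)^2*(n^2 - 7*n + 10) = (n - 5)*(n - 1)*(n + 1)*(n + 2)^2*(n - 2)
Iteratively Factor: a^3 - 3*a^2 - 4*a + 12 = (a + 2)*(a^2 - 5*a + 6) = (a - 3)*(a + 2)*(a - 2)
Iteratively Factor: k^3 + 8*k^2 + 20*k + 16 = (k + 2)*(k^2 + 6*k + 8) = (k + 2)*(k + 4)*(k + 2)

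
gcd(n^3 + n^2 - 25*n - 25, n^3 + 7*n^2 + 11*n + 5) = n^2 + 6*n + 5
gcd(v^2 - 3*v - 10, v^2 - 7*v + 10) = v - 5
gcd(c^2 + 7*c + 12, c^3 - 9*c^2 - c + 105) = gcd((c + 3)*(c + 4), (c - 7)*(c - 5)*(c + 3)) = c + 3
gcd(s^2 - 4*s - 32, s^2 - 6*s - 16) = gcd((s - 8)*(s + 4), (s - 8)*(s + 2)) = s - 8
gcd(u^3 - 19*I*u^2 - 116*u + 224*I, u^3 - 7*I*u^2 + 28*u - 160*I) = u^2 - 12*I*u - 32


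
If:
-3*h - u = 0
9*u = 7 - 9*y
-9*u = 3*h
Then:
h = 0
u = 0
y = 7/9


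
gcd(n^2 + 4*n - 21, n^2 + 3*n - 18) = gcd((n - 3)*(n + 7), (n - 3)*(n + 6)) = n - 3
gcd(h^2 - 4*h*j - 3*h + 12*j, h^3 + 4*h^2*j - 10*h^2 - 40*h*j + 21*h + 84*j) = h - 3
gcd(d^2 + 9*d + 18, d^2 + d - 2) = 1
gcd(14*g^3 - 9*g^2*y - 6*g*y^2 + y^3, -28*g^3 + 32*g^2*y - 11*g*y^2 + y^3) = -7*g + y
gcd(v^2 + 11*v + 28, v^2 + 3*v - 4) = v + 4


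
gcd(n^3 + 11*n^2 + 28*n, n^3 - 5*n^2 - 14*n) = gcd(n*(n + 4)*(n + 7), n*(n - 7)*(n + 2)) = n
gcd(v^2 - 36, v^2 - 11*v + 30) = v - 6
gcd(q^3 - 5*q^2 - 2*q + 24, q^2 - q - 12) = q - 4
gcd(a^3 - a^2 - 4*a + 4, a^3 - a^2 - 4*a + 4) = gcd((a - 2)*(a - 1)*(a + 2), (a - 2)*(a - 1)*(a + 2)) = a^3 - a^2 - 4*a + 4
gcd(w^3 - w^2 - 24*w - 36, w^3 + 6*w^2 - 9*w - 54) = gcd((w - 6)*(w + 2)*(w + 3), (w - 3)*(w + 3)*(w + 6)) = w + 3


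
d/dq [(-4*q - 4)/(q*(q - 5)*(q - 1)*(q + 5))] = 4*(3*q^4 + 2*q^3 - 28*q^2 - 50*q + 25)/(q^2*(q^6 - 2*q^5 - 49*q^4 + 100*q^3 + 575*q^2 - 1250*q + 625))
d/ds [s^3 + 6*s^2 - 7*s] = 3*s^2 + 12*s - 7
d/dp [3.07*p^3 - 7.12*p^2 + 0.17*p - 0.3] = 9.21*p^2 - 14.24*p + 0.17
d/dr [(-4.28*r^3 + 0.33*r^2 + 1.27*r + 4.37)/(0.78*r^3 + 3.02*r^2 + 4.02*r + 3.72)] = (-13.183*r^4 - 36.3924*r^3 - 60.4994*r^2 - 23.9396*r - 12.843)/(0.6084*r^6 + 4.7112*r^5 + 15.3916*r^4 + 30.084*r^3 + 38.6292*r^2 + 29.9088*r + 13.8384)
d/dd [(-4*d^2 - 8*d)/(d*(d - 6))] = 32/(d^2 - 12*d + 36)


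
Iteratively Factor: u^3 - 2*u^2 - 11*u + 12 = (u - 4)*(u^2 + 2*u - 3) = (u - 4)*(u - 1)*(u + 3)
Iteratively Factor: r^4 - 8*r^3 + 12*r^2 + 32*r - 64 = (r - 4)*(r^3 - 4*r^2 - 4*r + 16) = (r - 4)^2*(r^2 - 4) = (r - 4)^2*(r + 2)*(r - 2)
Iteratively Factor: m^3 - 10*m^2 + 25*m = (m - 5)*(m^2 - 5*m) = (m - 5)^2*(m)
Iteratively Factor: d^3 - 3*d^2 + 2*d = (d - 2)*(d^2 - d) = d*(d - 2)*(d - 1)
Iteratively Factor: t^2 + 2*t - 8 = (t - 2)*(t + 4)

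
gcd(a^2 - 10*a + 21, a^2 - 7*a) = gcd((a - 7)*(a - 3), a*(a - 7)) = a - 7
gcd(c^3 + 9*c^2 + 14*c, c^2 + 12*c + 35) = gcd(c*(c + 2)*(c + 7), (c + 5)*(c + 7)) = c + 7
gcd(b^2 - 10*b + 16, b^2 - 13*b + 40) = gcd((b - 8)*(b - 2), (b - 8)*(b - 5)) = b - 8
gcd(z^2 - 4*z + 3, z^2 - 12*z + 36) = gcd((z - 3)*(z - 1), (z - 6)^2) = 1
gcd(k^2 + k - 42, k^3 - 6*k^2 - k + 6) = k - 6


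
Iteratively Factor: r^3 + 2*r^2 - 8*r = (r)*(r^2 + 2*r - 8) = r*(r - 2)*(r + 4)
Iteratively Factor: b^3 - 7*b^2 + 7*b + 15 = (b - 5)*(b^2 - 2*b - 3) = (b - 5)*(b - 3)*(b + 1)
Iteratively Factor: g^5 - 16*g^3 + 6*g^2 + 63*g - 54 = (g - 1)*(g^4 + g^3 - 15*g^2 - 9*g + 54) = (g - 1)*(g + 3)*(g^3 - 2*g^2 - 9*g + 18) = (g - 1)*(g + 3)^2*(g^2 - 5*g + 6) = (g - 3)*(g - 1)*(g + 3)^2*(g - 2)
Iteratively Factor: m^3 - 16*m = (m)*(m^2 - 16) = m*(m + 4)*(m - 4)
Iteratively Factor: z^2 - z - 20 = (z + 4)*(z - 5)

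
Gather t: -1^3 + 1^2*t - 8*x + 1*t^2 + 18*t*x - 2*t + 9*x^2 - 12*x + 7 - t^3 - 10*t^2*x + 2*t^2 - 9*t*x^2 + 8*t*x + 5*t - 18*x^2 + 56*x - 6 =-t^3 + t^2*(3 - 10*x) + t*(-9*x^2 + 26*x + 4) - 9*x^2 + 36*x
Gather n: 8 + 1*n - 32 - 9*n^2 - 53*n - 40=-9*n^2 - 52*n - 64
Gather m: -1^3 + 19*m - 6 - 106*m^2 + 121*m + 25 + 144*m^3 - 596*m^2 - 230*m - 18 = 144*m^3 - 702*m^2 - 90*m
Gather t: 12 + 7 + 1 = 20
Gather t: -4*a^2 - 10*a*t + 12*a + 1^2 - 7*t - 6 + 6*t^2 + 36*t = -4*a^2 + 12*a + 6*t^2 + t*(29 - 10*a) - 5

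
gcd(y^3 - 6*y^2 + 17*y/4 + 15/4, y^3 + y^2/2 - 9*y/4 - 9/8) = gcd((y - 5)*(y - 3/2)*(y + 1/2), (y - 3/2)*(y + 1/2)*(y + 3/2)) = y^2 - y - 3/4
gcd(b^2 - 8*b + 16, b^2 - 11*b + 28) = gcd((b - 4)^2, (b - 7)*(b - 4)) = b - 4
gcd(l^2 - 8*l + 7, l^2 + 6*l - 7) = l - 1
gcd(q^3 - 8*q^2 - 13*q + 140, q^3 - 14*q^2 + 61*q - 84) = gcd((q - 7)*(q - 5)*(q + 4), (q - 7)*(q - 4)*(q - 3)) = q - 7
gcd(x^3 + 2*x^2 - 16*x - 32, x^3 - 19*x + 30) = 1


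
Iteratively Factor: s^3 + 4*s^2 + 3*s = (s)*(s^2 + 4*s + 3) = s*(s + 3)*(s + 1)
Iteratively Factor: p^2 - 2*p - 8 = (p - 4)*(p + 2)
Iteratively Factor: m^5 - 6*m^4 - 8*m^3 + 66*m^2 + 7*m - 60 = (m + 1)*(m^4 - 7*m^3 - m^2 + 67*m - 60) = (m - 4)*(m + 1)*(m^3 - 3*m^2 - 13*m + 15) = (m - 5)*(m - 4)*(m + 1)*(m^2 + 2*m - 3) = (m - 5)*(m - 4)*(m - 1)*(m + 1)*(m + 3)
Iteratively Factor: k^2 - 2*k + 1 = (k - 1)*(k - 1)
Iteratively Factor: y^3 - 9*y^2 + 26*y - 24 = (y - 2)*(y^2 - 7*y + 12) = (y - 3)*(y - 2)*(y - 4)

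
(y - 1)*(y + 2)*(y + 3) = y^3 + 4*y^2 + y - 6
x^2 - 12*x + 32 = (x - 8)*(x - 4)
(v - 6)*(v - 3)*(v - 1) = v^3 - 10*v^2 + 27*v - 18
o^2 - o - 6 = (o - 3)*(o + 2)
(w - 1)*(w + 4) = w^2 + 3*w - 4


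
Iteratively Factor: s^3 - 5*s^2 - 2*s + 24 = (s + 2)*(s^2 - 7*s + 12) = (s - 4)*(s + 2)*(s - 3)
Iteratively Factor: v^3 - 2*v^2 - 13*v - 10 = (v + 1)*(v^2 - 3*v - 10) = (v + 1)*(v + 2)*(v - 5)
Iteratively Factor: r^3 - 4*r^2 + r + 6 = (r - 3)*(r^2 - r - 2) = (r - 3)*(r + 1)*(r - 2)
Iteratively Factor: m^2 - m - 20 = (m + 4)*(m - 5)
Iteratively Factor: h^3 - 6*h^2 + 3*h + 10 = (h - 2)*(h^2 - 4*h - 5) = (h - 2)*(h + 1)*(h - 5)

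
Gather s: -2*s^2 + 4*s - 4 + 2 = -2*s^2 + 4*s - 2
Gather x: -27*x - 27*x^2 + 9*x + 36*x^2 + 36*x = 9*x^2 + 18*x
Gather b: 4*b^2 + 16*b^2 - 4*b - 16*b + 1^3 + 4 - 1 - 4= 20*b^2 - 20*b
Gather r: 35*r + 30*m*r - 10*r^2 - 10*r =-10*r^2 + r*(30*m + 25)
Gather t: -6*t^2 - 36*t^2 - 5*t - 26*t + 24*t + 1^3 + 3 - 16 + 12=-42*t^2 - 7*t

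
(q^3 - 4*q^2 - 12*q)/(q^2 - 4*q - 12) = q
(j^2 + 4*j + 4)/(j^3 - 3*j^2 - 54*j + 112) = (j^2 + 4*j + 4)/(j^3 - 3*j^2 - 54*j + 112)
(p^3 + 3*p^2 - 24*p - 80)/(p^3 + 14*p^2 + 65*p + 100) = (p^2 - p - 20)/(p^2 + 10*p + 25)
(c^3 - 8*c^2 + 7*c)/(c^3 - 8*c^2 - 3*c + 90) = c*(c^2 - 8*c + 7)/(c^3 - 8*c^2 - 3*c + 90)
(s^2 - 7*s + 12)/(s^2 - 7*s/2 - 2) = 2*(s - 3)/(2*s + 1)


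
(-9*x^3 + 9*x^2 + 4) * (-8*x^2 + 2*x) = 72*x^5 - 90*x^4 + 18*x^3 - 32*x^2 + 8*x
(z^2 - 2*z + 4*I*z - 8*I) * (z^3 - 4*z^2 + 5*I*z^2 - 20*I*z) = z^5 - 6*z^4 + 9*I*z^4 - 12*z^3 - 54*I*z^3 + 120*z^2 + 72*I*z^2 - 160*z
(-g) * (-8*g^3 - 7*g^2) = 8*g^4 + 7*g^3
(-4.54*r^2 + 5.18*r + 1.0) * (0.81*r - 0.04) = -3.6774*r^3 + 4.3774*r^2 + 0.6028*r - 0.04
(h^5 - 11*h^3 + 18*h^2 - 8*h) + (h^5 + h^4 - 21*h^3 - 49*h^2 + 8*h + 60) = 2*h^5 + h^4 - 32*h^3 - 31*h^2 + 60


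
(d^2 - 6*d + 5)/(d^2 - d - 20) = (d - 1)/(d + 4)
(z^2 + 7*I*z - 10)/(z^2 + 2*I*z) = (z + 5*I)/z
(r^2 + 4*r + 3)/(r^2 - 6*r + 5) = (r^2 + 4*r + 3)/(r^2 - 6*r + 5)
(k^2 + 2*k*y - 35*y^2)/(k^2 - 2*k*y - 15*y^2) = (k + 7*y)/(k + 3*y)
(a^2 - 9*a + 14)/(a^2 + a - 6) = (a - 7)/(a + 3)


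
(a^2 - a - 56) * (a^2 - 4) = a^4 - a^3 - 60*a^2 + 4*a + 224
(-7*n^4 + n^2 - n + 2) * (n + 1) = -7*n^5 - 7*n^4 + n^3 + n + 2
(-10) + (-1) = -11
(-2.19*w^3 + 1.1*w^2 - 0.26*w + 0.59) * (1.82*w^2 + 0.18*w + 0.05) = -3.9858*w^5 + 1.6078*w^4 - 0.3847*w^3 + 1.082*w^2 + 0.0932*w + 0.0295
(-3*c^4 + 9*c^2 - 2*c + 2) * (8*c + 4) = -24*c^5 - 12*c^4 + 72*c^3 + 20*c^2 + 8*c + 8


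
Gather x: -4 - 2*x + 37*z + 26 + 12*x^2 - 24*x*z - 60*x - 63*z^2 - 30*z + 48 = 12*x^2 + x*(-24*z - 62) - 63*z^2 + 7*z + 70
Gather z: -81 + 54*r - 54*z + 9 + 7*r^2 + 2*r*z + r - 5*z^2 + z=7*r^2 + 55*r - 5*z^2 + z*(2*r - 53) - 72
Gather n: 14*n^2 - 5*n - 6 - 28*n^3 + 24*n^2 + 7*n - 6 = -28*n^3 + 38*n^2 + 2*n - 12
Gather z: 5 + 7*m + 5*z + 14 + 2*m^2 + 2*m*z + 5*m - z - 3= 2*m^2 + 12*m + z*(2*m + 4) + 16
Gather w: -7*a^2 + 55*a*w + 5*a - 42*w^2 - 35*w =-7*a^2 + 5*a - 42*w^2 + w*(55*a - 35)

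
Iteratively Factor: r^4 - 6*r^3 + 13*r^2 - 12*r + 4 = (r - 2)*(r^3 - 4*r^2 + 5*r - 2) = (r - 2)^2*(r^2 - 2*r + 1) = (r - 2)^2*(r - 1)*(r - 1)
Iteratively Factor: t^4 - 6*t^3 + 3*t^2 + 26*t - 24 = (t - 1)*(t^3 - 5*t^2 - 2*t + 24) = (t - 3)*(t - 1)*(t^2 - 2*t - 8) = (t - 4)*(t - 3)*(t - 1)*(t + 2)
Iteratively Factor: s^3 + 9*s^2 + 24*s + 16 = (s + 1)*(s^2 + 8*s + 16) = (s + 1)*(s + 4)*(s + 4)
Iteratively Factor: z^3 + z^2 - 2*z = (z - 1)*(z^2 + 2*z) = z*(z - 1)*(z + 2)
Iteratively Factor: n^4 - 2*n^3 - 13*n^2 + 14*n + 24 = (n + 1)*(n^3 - 3*n^2 - 10*n + 24) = (n + 1)*(n + 3)*(n^2 - 6*n + 8) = (n - 4)*(n + 1)*(n + 3)*(n - 2)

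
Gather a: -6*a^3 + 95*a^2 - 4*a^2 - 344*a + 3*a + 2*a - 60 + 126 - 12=-6*a^3 + 91*a^2 - 339*a + 54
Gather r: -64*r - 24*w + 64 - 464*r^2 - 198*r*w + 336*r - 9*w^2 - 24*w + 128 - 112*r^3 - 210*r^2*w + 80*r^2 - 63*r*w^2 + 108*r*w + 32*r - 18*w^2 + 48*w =-112*r^3 + r^2*(-210*w - 384) + r*(-63*w^2 - 90*w + 304) - 27*w^2 + 192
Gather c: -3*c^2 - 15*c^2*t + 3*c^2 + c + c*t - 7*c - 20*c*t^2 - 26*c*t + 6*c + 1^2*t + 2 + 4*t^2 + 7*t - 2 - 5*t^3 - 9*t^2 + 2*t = -15*c^2*t + c*(-20*t^2 - 25*t) - 5*t^3 - 5*t^2 + 10*t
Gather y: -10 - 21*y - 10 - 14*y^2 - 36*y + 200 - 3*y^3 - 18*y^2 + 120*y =-3*y^3 - 32*y^2 + 63*y + 180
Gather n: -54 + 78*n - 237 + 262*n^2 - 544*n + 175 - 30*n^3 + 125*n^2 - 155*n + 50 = -30*n^3 + 387*n^2 - 621*n - 66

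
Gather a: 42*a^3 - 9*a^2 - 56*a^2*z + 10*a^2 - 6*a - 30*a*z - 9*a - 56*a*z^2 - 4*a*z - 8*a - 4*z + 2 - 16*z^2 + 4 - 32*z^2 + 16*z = 42*a^3 + a^2*(1 - 56*z) + a*(-56*z^2 - 34*z - 23) - 48*z^2 + 12*z + 6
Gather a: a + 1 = a + 1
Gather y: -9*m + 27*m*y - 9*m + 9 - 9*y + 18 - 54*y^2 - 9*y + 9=-18*m - 54*y^2 + y*(27*m - 18) + 36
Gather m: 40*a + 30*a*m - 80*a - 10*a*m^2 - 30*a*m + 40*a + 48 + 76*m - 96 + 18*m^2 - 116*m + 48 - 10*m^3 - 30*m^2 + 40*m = -10*m^3 + m^2*(-10*a - 12)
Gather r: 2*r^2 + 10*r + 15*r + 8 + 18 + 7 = 2*r^2 + 25*r + 33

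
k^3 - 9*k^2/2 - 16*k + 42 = (k - 6)*(k - 2)*(k + 7/2)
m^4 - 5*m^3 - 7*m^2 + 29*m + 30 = (m - 5)*(m - 3)*(m + 1)*(m + 2)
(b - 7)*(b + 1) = b^2 - 6*b - 7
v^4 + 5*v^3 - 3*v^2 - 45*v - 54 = (v - 3)*(v + 2)*(v + 3)^2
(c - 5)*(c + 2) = c^2 - 3*c - 10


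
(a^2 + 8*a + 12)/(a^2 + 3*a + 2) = (a + 6)/(a + 1)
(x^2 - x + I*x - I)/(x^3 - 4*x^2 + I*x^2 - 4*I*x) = (x - 1)/(x*(x - 4))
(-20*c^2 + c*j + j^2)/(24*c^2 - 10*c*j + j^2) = (-5*c - j)/(6*c - j)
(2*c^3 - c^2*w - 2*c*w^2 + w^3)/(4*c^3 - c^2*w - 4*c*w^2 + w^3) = (-2*c + w)/(-4*c + w)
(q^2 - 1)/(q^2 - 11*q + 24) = (q^2 - 1)/(q^2 - 11*q + 24)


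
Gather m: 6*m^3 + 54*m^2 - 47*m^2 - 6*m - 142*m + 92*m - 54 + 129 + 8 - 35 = 6*m^3 + 7*m^2 - 56*m + 48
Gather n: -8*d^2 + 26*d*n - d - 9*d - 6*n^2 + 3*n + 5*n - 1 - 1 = -8*d^2 - 10*d - 6*n^2 + n*(26*d + 8) - 2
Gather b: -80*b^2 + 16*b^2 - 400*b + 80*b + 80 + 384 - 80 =-64*b^2 - 320*b + 384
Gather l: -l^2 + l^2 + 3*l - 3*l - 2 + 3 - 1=0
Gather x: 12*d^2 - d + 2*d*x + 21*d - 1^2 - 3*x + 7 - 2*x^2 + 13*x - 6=12*d^2 + 20*d - 2*x^2 + x*(2*d + 10)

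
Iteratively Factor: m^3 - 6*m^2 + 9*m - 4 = (m - 1)*(m^2 - 5*m + 4) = (m - 4)*(m - 1)*(m - 1)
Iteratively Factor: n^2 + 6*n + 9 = (n + 3)*(n + 3)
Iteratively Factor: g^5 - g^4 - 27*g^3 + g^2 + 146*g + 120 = (g + 1)*(g^4 - 2*g^3 - 25*g^2 + 26*g + 120) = (g - 3)*(g + 1)*(g^3 + g^2 - 22*g - 40) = (g - 3)*(g + 1)*(g + 4)*(g^2 - 3*g - 10) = (g - 3)*(g + 1)*(g + 2)*(g + 4)*(g - 5)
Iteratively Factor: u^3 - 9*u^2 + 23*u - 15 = (u - 1)*(u^2 - 8*u + 15) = (u - 3)*(u - 1)*(u - 5)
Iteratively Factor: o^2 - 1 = (o - 1)*(o + 1)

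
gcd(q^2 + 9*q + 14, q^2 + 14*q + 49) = q + 7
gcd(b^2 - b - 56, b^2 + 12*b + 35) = b + 7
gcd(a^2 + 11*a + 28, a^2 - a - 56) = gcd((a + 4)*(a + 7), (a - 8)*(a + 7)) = a + 7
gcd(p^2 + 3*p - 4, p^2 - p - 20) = p + 4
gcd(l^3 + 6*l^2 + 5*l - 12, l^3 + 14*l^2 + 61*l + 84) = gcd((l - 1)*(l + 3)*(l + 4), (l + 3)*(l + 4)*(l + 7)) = l^2 + 7*l + 12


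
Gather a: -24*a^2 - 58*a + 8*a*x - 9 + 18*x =-24*a^2 + a*(8*x - 58) + 18*x - 9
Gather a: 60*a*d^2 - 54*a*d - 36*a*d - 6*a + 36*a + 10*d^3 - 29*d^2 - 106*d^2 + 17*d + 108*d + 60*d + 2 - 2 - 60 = a*(60*d^2 - 90*d + 30) + 10*d^3 - 135*d^2 + 185*d - 60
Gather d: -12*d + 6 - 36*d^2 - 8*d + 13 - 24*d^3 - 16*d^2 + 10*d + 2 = -24*d^3 - 52*d^2 - 10*d + 21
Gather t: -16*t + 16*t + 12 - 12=0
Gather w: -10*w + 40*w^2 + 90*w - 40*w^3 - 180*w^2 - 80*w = -40*w^3 - 140*w^2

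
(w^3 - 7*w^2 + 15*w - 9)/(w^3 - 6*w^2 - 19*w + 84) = (w^2 - 4*w + 3)/(w^2 - 3*w - 28)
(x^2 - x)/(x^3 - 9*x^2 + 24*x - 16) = x/(x^2 - 8*x + 16)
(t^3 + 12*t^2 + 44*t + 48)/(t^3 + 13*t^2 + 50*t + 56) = (t + 6)/(t + 7)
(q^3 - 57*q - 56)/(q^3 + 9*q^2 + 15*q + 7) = (q - 8)/(q + 1)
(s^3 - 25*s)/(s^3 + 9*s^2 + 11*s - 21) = s*(s^2 - 25)/(s^3 + 9*s^2 + 11*s - 21)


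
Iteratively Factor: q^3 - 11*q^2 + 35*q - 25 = (q - 5)*(q^2 - 6*q + 5) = (q - 5)*(q - 1)*(q - 5)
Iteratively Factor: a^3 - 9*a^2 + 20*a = (a - 5)*(a^2 - 4*a) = (a - 5)*(a - 4)*(a)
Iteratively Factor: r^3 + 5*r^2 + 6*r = (r + 2)*(r^2 + 3*r) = (r + 2)*(r + 3)*(r)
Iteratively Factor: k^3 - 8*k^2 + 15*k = (k - 3)*(k^2 - 5*k) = (k - 5)*(k - 3)*(k)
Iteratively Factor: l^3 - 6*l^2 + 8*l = (l - 4)*(l^2 - 2*l) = l*(l - 4)*(l - 2)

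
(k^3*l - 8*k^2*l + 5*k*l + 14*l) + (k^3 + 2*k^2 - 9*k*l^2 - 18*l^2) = k^3*l + k^3 - 8*k^2*l + 2*k^2 - 9*k*l^2 + 5*k*l - 18*l^2 + 14*l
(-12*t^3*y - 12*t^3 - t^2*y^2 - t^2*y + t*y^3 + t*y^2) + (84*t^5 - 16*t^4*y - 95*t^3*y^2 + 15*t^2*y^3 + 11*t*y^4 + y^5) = 84*t^5 - 16*t^4*y - 95*t^3*y^2 - 12*t^3*y - 12*t^3 + 15*t^2*y^3 - t^2*y^2 - t^2*y + 11*t*y^4 + t*y^3 + t*y^2 + y^5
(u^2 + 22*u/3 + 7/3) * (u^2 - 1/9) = u^4 + 22*u^3/3 + 20*u^2/9 - 22*u/27 - 7/27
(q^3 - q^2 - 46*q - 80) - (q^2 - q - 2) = q^3 - 2*q^2 - 45*q - 78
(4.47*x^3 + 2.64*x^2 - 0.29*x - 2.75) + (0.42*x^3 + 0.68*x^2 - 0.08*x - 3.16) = 4.89*x^3 + 3.32*x^2 - 0.37*x - 5.91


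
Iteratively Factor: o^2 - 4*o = (o - 4)*(o)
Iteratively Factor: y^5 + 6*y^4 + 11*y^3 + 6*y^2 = (y + 3)*(y^4 + 3*y^3 + 2*y^2) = y*(y + 3)*(y^3 + 3*y^2 + 2*y) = y*(y + 2)*(y + 3)*(y^2 + y) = y^2*(y + 2)*(y + 3)*(y + 1)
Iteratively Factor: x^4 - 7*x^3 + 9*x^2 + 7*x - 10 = (x + 1)*(x^3 - 8*x^2 + 17*x - 10) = (x - 2)*(x + 1)*(x^2 - 6*x + 5) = (x - 5)*(x - 2)*(x + 1)*(x - 1)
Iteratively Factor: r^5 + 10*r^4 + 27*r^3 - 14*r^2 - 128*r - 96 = (r + 3)*(r^4 + 7*r^3 + 6*r^2 - 32*r - 32) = (r + 3)*(r + 4)*(r^3 + 3*r^2 - 6*r - 8) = (r + 1)*(r + 3)*(r + 4)*(r^2 + 2*r - 8) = (r - 2)*(r + 1)*(r + 3)*(r + 4)*(r + 4)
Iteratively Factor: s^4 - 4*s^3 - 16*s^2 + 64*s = (s - 4)*(s^3 - 16*s) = s*(s - 4)*(s^2 - 16) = s*(s - 4)*(s + 4)*(s - 4)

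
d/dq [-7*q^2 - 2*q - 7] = -14*q - 2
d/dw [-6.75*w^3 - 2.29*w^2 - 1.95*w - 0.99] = -20.25*w^2 - 4.58*w - 1.95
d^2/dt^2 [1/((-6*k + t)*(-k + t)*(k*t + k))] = 2*((k - t)^2*(6*k - t)^2 - (k - t)^2*(6*k - t)*(t + 1) + (k - t)^2*(t + 1)^2 - (k - t)*(6*k - t)^2*(t + 1) + (k - t)*(6*k - t)*(t + 1)^2 + (6*k - t)^2*(t + 1)^2)/(k*(k - t)^3*(6*k - t)^3*(t + 1)^3)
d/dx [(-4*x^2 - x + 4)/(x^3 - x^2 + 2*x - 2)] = (4*x^4 + 2*x^3 - 21*x^2 + 24*x - 6)/(x^6 - 2*x^5 + 5*x^4 - 8*x^3 + 8*x^2 - 8*x + 4)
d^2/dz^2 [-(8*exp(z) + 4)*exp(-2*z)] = 8*(-exp(z) - 2)*exp(-2*z)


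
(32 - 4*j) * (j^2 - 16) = -4*j^3 + 32*j^2 + 64*j - 512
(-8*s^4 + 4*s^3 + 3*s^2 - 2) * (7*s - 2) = -56*s^5 + 44*s^4 + 13*s^3 - 6*s^2 - 14*s + 4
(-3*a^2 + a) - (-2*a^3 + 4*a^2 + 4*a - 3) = 2*a^3 - 7*a^2 - 3*a + 3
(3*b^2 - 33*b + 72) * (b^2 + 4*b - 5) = 3*b^4 - 21*b^3 - 75*b^2 + 453*b - 360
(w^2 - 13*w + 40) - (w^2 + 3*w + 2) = 38 - 16*w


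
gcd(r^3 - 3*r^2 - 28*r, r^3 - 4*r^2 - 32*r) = r^2 + 4*r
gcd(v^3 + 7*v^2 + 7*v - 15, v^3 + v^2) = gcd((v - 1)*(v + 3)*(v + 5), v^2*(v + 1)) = 1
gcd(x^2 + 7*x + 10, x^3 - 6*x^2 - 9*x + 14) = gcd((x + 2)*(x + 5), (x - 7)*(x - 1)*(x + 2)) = x + 2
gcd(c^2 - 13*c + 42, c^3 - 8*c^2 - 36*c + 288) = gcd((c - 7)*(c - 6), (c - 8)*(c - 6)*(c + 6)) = c - 6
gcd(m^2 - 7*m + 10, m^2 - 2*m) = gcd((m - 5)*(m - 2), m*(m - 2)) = m - 2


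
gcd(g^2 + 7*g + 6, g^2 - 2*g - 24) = 1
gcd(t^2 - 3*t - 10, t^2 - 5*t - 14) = t + 2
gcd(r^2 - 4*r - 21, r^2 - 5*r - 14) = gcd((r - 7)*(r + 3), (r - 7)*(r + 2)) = r - 7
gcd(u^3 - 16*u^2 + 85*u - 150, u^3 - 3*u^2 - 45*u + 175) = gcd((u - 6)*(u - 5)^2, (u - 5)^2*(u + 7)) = u^2 - 10*u + 25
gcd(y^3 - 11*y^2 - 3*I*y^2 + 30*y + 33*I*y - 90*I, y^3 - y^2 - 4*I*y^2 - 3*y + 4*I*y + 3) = y - 3*I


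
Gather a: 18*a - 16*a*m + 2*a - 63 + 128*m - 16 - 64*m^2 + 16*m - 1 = a*(20 - 16*m) - 64*m^2 + 144*m - 80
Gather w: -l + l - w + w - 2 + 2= 0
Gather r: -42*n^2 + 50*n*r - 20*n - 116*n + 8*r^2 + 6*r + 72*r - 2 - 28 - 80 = -42*n^2 - 136*n + 8*r^2 + r*(50*n + 78) - 110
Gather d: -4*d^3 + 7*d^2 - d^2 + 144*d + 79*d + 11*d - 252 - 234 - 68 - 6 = -4*d^3 + 6*d^2 + 234*d - 560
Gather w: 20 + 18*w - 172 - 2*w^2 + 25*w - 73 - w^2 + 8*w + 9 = -3*w^2 + 51*w - 216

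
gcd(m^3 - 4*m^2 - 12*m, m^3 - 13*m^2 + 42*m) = m^2 - 6*m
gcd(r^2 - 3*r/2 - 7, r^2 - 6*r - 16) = r + 2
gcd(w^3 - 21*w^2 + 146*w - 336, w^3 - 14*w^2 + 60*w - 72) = w - 6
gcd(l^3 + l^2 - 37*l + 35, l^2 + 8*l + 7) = l + 7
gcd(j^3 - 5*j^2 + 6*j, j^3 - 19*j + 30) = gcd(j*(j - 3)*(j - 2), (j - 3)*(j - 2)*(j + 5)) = j^2 - 5*j + 6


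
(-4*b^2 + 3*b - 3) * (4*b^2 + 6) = -16*b^4 + 12*b^3 - 36*b^2 + 18*b - 18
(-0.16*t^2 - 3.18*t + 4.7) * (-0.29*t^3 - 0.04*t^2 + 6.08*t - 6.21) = 0.0464*t^5 + 0.9286*t^4 - 2.2086*t^3 - 18.5288*t^2 + 48.3238*t - 29.187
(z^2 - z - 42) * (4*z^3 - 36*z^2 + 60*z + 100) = 4*z^5 - 40*z^4 - 72*z^3 + 1552*z^2 - 2620*z - 4200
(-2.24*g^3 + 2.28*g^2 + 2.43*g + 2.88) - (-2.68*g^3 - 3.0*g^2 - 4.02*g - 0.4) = 0.44*g^3 + 5.28*g^2 + 6.45*g + 3.28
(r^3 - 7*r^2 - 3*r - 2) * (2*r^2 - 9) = 2*r^5 - 14*r^4 - 15*r^3 + 59*r^2 + 27*r + 18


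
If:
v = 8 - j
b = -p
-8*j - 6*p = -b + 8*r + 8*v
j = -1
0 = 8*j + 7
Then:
No Solution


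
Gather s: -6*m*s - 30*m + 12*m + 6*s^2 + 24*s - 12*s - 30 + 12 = -18*m + 6*s^2 + s*(12 - 6*m) - 18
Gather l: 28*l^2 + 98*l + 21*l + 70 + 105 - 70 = 28*l^2 + 119*l + 105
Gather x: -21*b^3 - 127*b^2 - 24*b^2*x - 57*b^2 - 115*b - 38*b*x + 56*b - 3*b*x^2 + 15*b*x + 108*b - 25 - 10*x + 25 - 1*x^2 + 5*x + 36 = -21*b^3 - 184*b^2 + 49*b + x^2*(-3*b - 1) + x*(-24*b^2 - 23*b - 5) + 36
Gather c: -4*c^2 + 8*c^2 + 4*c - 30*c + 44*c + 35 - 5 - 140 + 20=4*c^2 + 18*c - 90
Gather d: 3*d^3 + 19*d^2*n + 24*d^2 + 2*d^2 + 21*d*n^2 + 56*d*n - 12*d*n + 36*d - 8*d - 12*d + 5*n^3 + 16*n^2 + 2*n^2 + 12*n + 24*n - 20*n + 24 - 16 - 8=3*d^3 + d^2*(19*n + 26) + d*(21*n^2 + 44*n + 16) + 5*n^3 + 18*n^2 + 16*n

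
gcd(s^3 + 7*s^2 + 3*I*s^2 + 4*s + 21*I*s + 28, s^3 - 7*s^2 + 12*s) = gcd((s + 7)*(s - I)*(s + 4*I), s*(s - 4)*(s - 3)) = 1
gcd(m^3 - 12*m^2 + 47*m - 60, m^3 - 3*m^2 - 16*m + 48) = m^2 - 7*m + 12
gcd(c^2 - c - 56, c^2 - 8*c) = c - 8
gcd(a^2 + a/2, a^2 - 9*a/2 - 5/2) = a + 1/2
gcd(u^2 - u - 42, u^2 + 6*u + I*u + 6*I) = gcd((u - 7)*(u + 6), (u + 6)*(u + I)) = u + 6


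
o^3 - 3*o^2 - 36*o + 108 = (o - 6)*(o - 3)*(o + 6)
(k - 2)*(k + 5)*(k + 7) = k^3 + 10*k^2 + 11*k - 70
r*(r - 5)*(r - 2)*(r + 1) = r^4 - 6*r^3 + 3*r^2 + 10*r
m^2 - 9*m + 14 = (m - 7)*(m - 2)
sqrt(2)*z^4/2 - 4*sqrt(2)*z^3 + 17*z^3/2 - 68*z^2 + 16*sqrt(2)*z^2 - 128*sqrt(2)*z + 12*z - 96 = (z - 8)*(z + 2*sqrt(2))*(z + 6*sqrt(2))*(sqrt(2)*z/2 + 1/2)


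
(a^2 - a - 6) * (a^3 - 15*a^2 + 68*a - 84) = a^5 - 16*a^4 + 77*a^3 - 62*a^2 - 324*a + 504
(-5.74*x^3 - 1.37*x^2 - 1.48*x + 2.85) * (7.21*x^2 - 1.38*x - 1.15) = -41.3854*x^5 - 1.9565*x^4 - 2.1792*x^3 + 24.1664*x^2 - 2.231*x - 3.2775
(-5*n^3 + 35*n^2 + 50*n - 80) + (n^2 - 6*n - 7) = -5*n^3 + 36*n^2 + 44*n - 87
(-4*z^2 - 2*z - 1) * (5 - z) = 4*z^3 - 18*z^2 - 9*z - 5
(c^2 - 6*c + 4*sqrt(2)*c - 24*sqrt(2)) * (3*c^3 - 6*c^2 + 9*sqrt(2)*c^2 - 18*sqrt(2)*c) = 3*c^5 - 24*c^4 + 21*sqrt(2)*c^4 - 168*sqrt(2)*c^3 + 108*c^3 - 576*c^2 + 252*sqrt(2)*c^2 + 864*c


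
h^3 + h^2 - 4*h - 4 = (h - 2)*(h + 1)*(h + 2)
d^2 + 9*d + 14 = (d + 2)*(d + 7)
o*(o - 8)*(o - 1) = o^3 - 9*o^2 + 8*o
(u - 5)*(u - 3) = u^2 - 8*u + 15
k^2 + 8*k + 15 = (k + 3)*(k + 5)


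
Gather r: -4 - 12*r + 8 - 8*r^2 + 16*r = -8*r^2 + 4*r + 4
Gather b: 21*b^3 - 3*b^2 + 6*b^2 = 21*b^3 + 3*b^2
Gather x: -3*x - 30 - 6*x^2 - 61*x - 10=-6*x^2 - 64*x - 40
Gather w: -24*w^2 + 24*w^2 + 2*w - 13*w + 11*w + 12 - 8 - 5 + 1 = 0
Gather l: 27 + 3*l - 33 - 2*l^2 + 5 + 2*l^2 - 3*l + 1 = 0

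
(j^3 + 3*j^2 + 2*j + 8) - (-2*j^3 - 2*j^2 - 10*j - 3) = 3*j^3 + 5*j^2 + 12*j + 11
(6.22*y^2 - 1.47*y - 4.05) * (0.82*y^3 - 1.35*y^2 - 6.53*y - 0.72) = 5.1004*y^5 - 9.6024*y^4 - 41.9531*y^3 + 10.5882*y^2 + 27.5049*y + 2.916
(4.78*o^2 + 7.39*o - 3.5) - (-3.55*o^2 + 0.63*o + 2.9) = 8.33*o^2 + 6.76*o - 6.4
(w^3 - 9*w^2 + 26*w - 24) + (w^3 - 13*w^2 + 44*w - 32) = 2*w^3 - 22*w^2 + 70*w - 56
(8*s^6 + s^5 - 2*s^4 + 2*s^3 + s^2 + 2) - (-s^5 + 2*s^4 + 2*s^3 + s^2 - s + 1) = 8*s^6 + 2*s^5 - 4*s^4 + s + 1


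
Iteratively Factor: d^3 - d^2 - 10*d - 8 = (d - 4)*(d^2 + 3*d + 2) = (d - 4)*(d + 1)*(d + 2)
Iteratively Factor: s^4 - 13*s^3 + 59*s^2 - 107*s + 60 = (s - 1)*(s^3 - 12*s^2 + 47*s - 60) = (s - 3)*(s - 1)*(s^2 - 9*s + 20) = (s - 5)*(s - 3)*(s - 1)*(s - 4)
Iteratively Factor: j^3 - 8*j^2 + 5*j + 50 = (j + 2)*(j^2 - 10*j + 25) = (j - 5)*(j + 2)*(j - 5)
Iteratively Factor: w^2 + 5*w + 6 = (w + 2)*(w + 3)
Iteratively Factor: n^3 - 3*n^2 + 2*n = (n - 1)*(n^2 - 2*n) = n*(n - 1)*(n - 2)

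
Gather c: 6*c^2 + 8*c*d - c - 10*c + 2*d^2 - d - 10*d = 6*c^2 + c*(8*d - 11) + 2*d^2 - 11*d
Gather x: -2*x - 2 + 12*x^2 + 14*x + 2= 12*x^2 + 12*x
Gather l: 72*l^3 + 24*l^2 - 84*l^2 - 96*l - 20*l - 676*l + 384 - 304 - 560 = 72*l^3 - 60*l^2 - 792*l - 480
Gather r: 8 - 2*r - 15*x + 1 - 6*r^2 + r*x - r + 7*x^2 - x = -6*r^2 + r*(x - 3) + 7*x^2 - 16*x + 9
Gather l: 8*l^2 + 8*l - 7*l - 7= 8*l^2 + l - 7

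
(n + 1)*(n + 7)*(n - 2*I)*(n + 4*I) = n^4 + 8*n^3 + 2*I*n^3 + 15*n^2 + 16*I*n^2 + 64*n + 14*I*n + 56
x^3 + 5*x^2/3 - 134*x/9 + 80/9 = (x - 8/3)*(x - 2/3)*(x + 5)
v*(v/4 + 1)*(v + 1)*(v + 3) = v^4/4 + 2*v^3 + 19*v^2/4 + 3*v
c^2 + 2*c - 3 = (c - 1)*(c + 3)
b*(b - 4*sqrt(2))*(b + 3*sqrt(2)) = b^3 - sqrt(2)*b^2 - 24*b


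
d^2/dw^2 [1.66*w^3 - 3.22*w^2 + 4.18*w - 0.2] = 9.96*w - 6.44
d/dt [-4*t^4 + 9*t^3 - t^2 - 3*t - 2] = -16*t^3 + 27*t^2 - 2*t - 3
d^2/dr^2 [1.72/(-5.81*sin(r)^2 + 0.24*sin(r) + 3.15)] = (-232.241968*sin(r)^4 + 7.195104*sin(r)^3 + 222.34956*sin(r)^2 - 13.089888*sin(r) + 63.155304)/(-5.81*sin(r)^2 + 0.24*sin(r) + 3.15)^3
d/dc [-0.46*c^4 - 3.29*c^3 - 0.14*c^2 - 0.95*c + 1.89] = -1.84*c^3 - 9.87*c^2 - 0.28*c - 0.95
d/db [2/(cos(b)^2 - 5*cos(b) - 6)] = 2*(2*cos(b) - 5)*sin(b)/(sin(b)^2 + 5*cos(b) + 5)^2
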